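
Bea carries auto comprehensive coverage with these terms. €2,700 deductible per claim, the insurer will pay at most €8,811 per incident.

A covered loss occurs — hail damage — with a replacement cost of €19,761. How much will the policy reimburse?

€8,811

After the deductible, €19,761 − €2,700 = €17,061 remains.
The €8,811 per-incident cap binds; insurer pays €8,811.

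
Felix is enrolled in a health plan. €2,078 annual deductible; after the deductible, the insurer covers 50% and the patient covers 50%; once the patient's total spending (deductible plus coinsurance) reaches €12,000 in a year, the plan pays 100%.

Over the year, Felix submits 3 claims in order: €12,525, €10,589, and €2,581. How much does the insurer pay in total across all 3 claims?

€13,695

Bill 1, €12,525: €2,078 finishes the deductible; €10,447 goes to coinsurance; 50% of €10,447 = €5,223.50. Cost to patient: €7,301.50. OOP to date €7,301.50. Insurer: €12,525 − €7,301.50 = €5,223.50.
Bill 2, €10,589: deductible met; 50% of €10,589 = €5,294.50. That would push OOP to €12,596, over the €12,000 cap, so patient pays €12,000 − €7,301.50 = €4,698.50. Insurer: €10,589 − €4,698.50 = €5,890.50.
Bill 3, €2,581: 50% coinsurance on €2,581 = €1,290.50. Adding that to €12,000 gives €13,290.50, past the €12,000 cap; patient pays only €12,000 − €12,000 = €0. Plan pays €2,581 − €0 = €2,581.
Insurer total: €5,223.50 + €5,890.50 + €2,581 = €13,695.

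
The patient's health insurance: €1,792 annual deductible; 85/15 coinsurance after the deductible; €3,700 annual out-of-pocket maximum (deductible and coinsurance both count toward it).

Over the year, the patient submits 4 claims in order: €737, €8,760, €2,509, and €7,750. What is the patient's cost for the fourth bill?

€375.90

#1 (€737): all of it applies to the deductible. Patient pays €737; OOP now €737.
#2 (€8,760): deductible takes €1,055, €7,705 remains; 15% of €7,705 = €1,155.75. Cost to patient: €2,210.75. OOP to date €2,947.75.
#3 (€2,509): 15% coinsurance on €2,509 = €376.35. Cost to patient: €376.35. OOP to date €3,324.10.
#4 (€7,750): 15% coinsurance on €7,750 = €1,162.50. Adding that to €3,324.10 gives €4,486.60, past the €3,700 cap; patient pays only €3,700 − €3,324.10 = €375.90.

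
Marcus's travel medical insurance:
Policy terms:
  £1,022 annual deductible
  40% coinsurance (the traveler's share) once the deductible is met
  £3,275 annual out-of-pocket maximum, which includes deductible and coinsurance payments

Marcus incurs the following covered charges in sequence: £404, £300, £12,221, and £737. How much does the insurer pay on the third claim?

£9,650

Claim 1 — £404: all of it applies to the deductible. Cost to traveler: £404. OOP to date £404. Insurer: £404 − £404 = £0.
Claim 2 — £300: fully absorbed by the deductible. Traveler pays £300; OOP now £704. Plan pays £300 − £300 = £0.
Claim 3 — £12,221: deductible takes £318, £11,903 remains; coinsurance £11,903 × 40% = £4,761.20. Together that's £318 + £4,761.20 = £5,079.20. OOP would hit £5,783.20 > £3,275, so the cap limits the traveler to £3,275 − £704 = £2,571. Plan pays £12,221 − £2,571 = £9,650.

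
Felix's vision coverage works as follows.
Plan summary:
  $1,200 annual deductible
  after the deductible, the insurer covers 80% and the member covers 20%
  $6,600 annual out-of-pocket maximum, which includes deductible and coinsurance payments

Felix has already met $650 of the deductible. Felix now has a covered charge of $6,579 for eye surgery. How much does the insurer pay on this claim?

Deductible still to meet: $1,200 − $650 = $550.
The remaining $6,029 (= $6,579 − $550) moves to coinsurance.
Coinsurance: $6,029 × 20% = $1,205.80.
So the member owes $550 + $1,205.80 = $1,755.80 before any cap.
Total out-of-pocket so far would be $650 + $1,755.80 = $2,405.80, below the $6,600 cap — no reduction.
The plan picks up $6,579 − $1,755.80 = $4,823.20.

$4,823.20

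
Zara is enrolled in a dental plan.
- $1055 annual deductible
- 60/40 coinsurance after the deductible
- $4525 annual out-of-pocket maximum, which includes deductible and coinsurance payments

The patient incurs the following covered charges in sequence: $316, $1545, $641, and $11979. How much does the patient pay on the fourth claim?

$2891.20

#1 ($316): fully absorbed by the deductible. Patient pays $316; OOP now $316.
#2 ($1545): $739 finishes the deductible; $806 goes to coinsurance; 40% of $806 = $322.40. Patient pays $1061.40; OOP now $1377.40.
#3 ($641): deductible met; 40% of $641 = $256.40. Patient owes $256.40 (running OOP $1633.80).
#4 ($11979): deductible met; 40% of $11979 = $4791.60. Adding that to $1633.80 gives $6425.40, past the $4525 cap; patient pays only $4525 − $1633.80 = $2891.20.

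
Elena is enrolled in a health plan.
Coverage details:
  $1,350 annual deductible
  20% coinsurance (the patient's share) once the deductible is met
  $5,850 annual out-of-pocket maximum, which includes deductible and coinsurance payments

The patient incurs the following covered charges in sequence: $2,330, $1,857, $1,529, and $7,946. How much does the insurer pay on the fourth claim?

Claim 1 — $2,330: deductible takes $1,350, $980 remains; coinsurance $980 × 20% = $196. Cost to patient: $1,546. OOP to date $1,546. Plan pays $2,330 − $1,546 = $784.
Claim 2 — $1,857: deductible already satisfied, so patient's share is 20% × $1,857 = $371.40. Cost to patient: $371.40. OOP to date $1,917.40. Plan pays $1,857 − $371.40 = $1,485.60.
Claim 3 — $1,529: deductible met; 20% of $1,529 = $305.80. Cost to patient: $305.80. OOP to date $2,223.20. Insurer: $1,529 − $305.80 = $1,223.20.
Claim 4 — $7,946: deductible already satisfied, so patient's share is 20% × $7,946 = $1,589.20. Cost to patient: $1,589.20. OOP to date $3,812.40. Insurer: $7,946 − $1,589.20 = $6,356.80.

$6,356.80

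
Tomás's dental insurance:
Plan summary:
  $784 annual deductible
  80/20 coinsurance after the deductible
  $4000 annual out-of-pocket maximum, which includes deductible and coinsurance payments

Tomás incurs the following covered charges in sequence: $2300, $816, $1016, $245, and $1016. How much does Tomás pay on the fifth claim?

$203.20

Bill 1, $2300: $784 to deductible, leaving $1516; coinsurance $1516 × 20% = $303.20. Patient owes $1087.20 (running OOP $1087.20).
Bill 2, $816: 20% coinsurance on $816 = $163.20. Patient pays $163.20; OOP now $1250.40.
Bill 3, $1016: deductible met; 20% of $1016 = $203.20. Patient owes $203.20 (running OOP $1453.60).
Bill 4, $245: deductible met; 20% of $245 = $49. Patient pays $49; OOP now $1502.60.
Bill 5, $1016: deductible met; 20% of $1016 = $203.20. Patient owes $203.20 (running OOP $1705.80).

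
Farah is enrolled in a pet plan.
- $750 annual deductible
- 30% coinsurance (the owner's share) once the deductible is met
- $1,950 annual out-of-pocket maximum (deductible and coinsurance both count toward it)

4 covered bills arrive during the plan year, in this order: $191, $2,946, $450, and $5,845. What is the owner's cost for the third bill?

Bill 1, $191: fully absorbed by the deductible. Owner pays $191; OOP now $191.
Bill 2, $2,946: $559 to deductible, leaving $2,387; coinsurance $2,387 × 30% = $716.10. Cost to owner: $1,275.10. OOP to date $1,466.10.
Bill 3, $450: deductible already satisfied, so owner's share is 30% × $450 = $135. Owner pays $135; OOP now $1,601.10.

$135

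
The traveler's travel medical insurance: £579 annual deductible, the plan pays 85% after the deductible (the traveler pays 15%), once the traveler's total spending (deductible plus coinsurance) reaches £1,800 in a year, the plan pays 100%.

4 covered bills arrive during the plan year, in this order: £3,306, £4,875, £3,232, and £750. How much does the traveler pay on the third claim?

Bill 1, £3,306: £579 finishes the deductible; £2,727 goes to coinsurance; traveler's 15% is £409.05. Cost to traveler: £988.05. OOP to date £988.05.
Bill 2, £4,875: deductible already satisfied, so traveler's share is 15% × £4,875 = £731.25. Traveler owes £731.25 (running OOP £1,719.30).
Bill 3, £3,232: deductible already satisfied, so traveler's share is 15% × £3,232 = £484.80. That would push OOP to £2,204.10, over the £1,800 cap, so traveler pays £1,800 − £1,719.30 = £80.70.

£80.70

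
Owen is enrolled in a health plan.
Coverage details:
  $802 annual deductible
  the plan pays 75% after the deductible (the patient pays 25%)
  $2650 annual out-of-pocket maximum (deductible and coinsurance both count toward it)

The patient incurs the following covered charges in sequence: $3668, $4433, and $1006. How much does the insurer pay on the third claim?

$982.75

Claim 1 ($3668): $802 finishes the deductible; $2866 goes to coinsurance; coinsurance $2866 × 25% = $716.50. Cost to patient: $1518.50. OOP to date $1518.50. Plan pays $3668 − $1518.50 = $2149.50.
Claim 2 ($4433): deductible already satisfied, so patient's share is 25% × $4433 = $1108.25. Patient pays $1108.25; OOP now $2626.75. Plan pays $4433 − $1108.25 = $3324.75.
Claim 3 ($1006): 25% coinsurance on $1006 = $251.50. Adding that to $2626.75 gives $2878.25, past the $2650 cap; patient pays only $2650 − $2626.75 = $23.25. Plan pays $1006 − $23.25 = $982.75.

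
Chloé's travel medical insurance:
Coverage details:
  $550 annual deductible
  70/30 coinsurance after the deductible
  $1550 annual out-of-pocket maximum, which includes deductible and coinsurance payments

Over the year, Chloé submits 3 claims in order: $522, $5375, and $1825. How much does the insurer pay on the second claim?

$4347

Claim 1 ($522): fully absorbed by the deductible. Traveler pays $522; OOP now $522. Plan pays $522 − $522 = $0.
Claim 2 ($5375): $28 finishes the deductible; $5347 goes to coinsurance; coinsurance $5347 × 30% = $1604.10. Deductible plus coinsurance: $28 + $1604.10 = $1632.10. That would push OOP to $2154.10, over the $1550 cap, so traveler pays $1550 − $522 = $1028. Insurer: $5375 − $1028 = $4347.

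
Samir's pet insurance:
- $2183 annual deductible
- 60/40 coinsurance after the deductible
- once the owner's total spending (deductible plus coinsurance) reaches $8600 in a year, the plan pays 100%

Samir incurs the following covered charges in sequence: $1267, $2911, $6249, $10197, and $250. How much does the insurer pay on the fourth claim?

Bill 1, $1267: fully absorbed by the deductible. Owner owes $1267 (running OOP $1267). Plan pays $1267 − $1267 = $0.
Bill 2, $2911: $916 finishes the deductible; $1995 goes to coinsurance; 40% of $1995 = $798. Owner pays $1714; OOP now $2981. Plan pays $2911 − $1714 = $1197.
Bill 3, $6249: 40% coinsurance on $6249 = $2499.60. Owner owes $2499.60 (running OOP $5480.60). Plan pays $6249 − $2499.60 = $3749.40.
Bill 4, $10197: deductible met; 40% of $10197 = $4078.80. That would push OOP to $9559.40, over the $8600 cap, so owner pays $8600 − $5480.60 = $3119.40. Insurer: $10197 − $3119.40 = $7077.60.

$7077.60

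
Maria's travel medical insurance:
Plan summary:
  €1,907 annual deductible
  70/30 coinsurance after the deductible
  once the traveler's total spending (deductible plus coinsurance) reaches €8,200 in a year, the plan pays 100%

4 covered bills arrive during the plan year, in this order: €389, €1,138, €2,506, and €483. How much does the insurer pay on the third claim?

€1,488.20

#1 (€389): entire amount goes to the deductible. Traveler owes €389 (running OOP €389). Insurer: €389 − €389 = €0.
#2 (€1,138): fully absorbed by the deductible. Traveler pays €1,138; OOP now €1,527. Plan pays €1,138 − €1,138 = €0.
#3 (€2,506): €380 finishes the deductible; €2,126 goes to coinsurance; coinsurance €2,126 × 30% = €637.80. Traveler owes €1,017.80 (running OOP €2,544.80). Plan pays €2,506 − €1,017.80 = €1,488.20.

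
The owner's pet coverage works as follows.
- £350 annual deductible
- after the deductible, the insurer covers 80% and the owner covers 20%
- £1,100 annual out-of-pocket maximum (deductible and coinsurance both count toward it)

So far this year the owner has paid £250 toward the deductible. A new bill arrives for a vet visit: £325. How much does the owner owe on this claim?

£145

Remaining deductible: £350 − £250 = £100.
The remaining £225 (= £325 − £100) moves to coinsurance.
Coinsurance: £225 × 20% = £45.
Owner responsibility before any cap: £100 + £45 = £145.
Total out-of-pocket so far would be £250 + £145 = £395, below the £1,100 cap — no reduction.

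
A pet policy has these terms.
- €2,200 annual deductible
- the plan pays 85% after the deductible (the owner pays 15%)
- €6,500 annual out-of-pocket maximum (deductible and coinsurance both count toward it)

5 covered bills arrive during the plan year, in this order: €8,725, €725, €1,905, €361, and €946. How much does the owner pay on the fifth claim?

€141.90

#1 (€8,725): €2,200 to deductible, leaving €6,525; owner's 15% is €978.75. Cost to owner: €3,178.75. OOP to date €3,178.75.
#2 (€725): 15% coinsurance on €725 = €108.75. Cost to owner: €108.75. OOP to date €3,287.50.
#3 (€1,905): deductible met; 15% of €1,905 = €285.75. Owner owes €285.75 (running OOP €3,573.25).
#4 (€361): deductible met; 15% of €361 = €54.15. Cost to owner: €54.15. OOP to date €3,627.40.
#5 (€946): deductible already satisfied, so owner's share is 15% × €946 = €141.90. Owner owes €141.90 (running OOP €3,769.30).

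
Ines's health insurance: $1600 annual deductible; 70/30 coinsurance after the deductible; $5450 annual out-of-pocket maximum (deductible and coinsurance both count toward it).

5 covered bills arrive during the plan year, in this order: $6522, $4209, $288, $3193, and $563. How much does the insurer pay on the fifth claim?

$496.60

Claim 1 — $6522: $1600 finishes the deductible; $4922 goes to coinsurance; patient's 30% is $1476.60. Patient owes $3076.60 (running OOP $3076.60). Insurer: $6522 − $3076.60 = $3445.40.
Claim 2 — $4209: deductible already satisfied, so patient's share is 30% × $4209 = $1262.70. Cost to patient: $1262.70. OOP to date $4339.30. Insurer: $4209 − $1262.70 = $2946.30.
Claim 3 — $288: deductible met; 30% of $288 = $86.40. Patient owes $86.40 (running OOP $4425.70). Plan pays $288 − $86.40 = $201.60.
Claim 4 — $3193: deductible met; 30% of $3193 = $957.90. Patient pays $957.90; OOP now $5383.60. Insurer: $3193 − $957.90 = $2235.10.
Claim 5 — $563: deductible already satisfied, so patient's share is 30% × $563 = $168.90. OOP would hit $5552.50 > $5450, so the cap limits the patient to $5450 − $5383.60 = $66.40. Insurer: $563 − $66.40 = $496.60.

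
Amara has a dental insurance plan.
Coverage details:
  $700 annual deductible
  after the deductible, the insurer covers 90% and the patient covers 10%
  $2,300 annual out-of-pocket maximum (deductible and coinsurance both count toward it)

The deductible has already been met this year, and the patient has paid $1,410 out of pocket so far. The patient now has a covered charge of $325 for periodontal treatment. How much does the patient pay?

The deductible is already satisfied, so the full bill goes to coinsurance.
Coinsurance: $325 × 10% = $32.50.
Year-to-date out-of-pocket becomes $1,410 + $32.50 = $1,442.50, still under the $2,300 maximum, so no cap applies.

$32.50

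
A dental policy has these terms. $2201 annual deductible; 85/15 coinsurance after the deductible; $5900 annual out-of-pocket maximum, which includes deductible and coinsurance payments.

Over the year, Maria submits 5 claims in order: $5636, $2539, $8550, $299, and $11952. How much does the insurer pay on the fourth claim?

$254.15

Claim 1 — $5636: $2201 to deductible, leaving $3435; 15% of $3435 = $515.25. Patient pays $2716.25; OOP now $2716.25. Insurer: $5636 − $2716.25 = $2919.75.
Claim 2 — $2539: deductible met; 15% of $2539 = $380.85. Patient pays $380.85; OOP now $3097.10. Insurer: $2539 − $380.85 = $2158.15.
Claim 3 — $8550: 15% coinsurance on $8550 = $1282.50. Cost to patient: $1282.50. OOP to date $4379.60. Plan pays $8550 − $1282.50 = $7267.50.
Claim 4 — $299: deductible already satisfied, so patient's share is 15% × $299 = $44.85. Cost to patient: $44.85. OOP to date $4424.45. Plan pays $299 − $44.85 = $254.15.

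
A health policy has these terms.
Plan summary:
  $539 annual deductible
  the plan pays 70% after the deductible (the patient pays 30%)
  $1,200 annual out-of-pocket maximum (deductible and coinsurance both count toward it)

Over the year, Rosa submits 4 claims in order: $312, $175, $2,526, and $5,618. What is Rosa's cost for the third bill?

Claim 1 ($312): fully absorbed by the deductible. Patient owes $312 (running OOP $312).
Claim 2 ($175): fully absorbed by the deductible. Patient owes $175 (running OOP $487).
Claim 3 ($2,526): $52 to deductible, leaving $2,474; patient's 30% is $742.20. Claim cost before the cap: $52 + $742.20 = $794.20. Adding that to $487 gives $1,281.20, past the $1,200 cap; patient pays only $1,200 − $487 = $713.

$713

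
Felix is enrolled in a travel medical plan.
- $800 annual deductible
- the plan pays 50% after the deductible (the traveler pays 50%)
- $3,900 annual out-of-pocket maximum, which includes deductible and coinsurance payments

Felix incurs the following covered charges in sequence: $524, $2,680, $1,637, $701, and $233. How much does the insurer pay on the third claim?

Claim 1 — $524: entire amount goes to the deductible. Cost to traveler: $524. OOP to date $524. Insurer: $524 − $524 = $0.
Claim 2 — $2,680: deductible takes $276, $2,404 remains; traveler's 50% is $1,202. Traveler pays $1,478; OOP now $2,002. Insurer: $2,680 − $1,478 = $1,202.
Claim 3 — $1,637: deductible met; 50% of $1,637 = $818.50. Traveler owes $818.50 (running OOP $2,820.50). Plan pays $1,637 − $818.50 = $818.50.

$818.50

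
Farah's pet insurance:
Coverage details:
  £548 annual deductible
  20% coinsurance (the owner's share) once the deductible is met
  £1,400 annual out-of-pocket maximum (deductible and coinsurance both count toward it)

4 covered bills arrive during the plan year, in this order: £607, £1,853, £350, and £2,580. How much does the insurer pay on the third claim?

£280

Claim 1 — £607: £548 to deductible, leaving £59; coinsurance £59 × 20% = £11.80. Cost to owner: £559.80. OOP to date £559.80. Insurer: £607 − £559.80 = £47.20.
Claim 2 — £1,853: deductible met; 20% of £1,853 = £370.60. Cost to owner: £370.60. OOP to date £930.40. Plan pays £1,853 − £370.60 = £1,482.40.
Claim 3 — £350: deductible met; 20% of £350 = £70. Owner pays £70; OOP now £1,000.40. Insurer: £350 − £70 = £280.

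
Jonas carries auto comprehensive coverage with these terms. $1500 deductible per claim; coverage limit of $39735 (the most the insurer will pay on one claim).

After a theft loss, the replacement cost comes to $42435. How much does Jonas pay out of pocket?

Subtract the deductible: $42435 − $1500 = $40935.
Since $40935 > $39735, the payout is capped at $39735.
Policyholder's share is the uncovered remainder: $42435 − $39735 = $2700.

$2700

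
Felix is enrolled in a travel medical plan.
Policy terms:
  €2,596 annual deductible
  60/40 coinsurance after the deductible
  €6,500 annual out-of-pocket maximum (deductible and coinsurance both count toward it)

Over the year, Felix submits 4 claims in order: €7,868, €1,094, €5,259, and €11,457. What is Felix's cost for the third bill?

€1,357.60

Claim 1 — €7,868: deductible takes €2,596, €5,272 remains; 40% of €5,272 = €2,108.80. Traveler owes €4,704.80 (running OOP €4,704.80).
Claim 2 — €1,094: deductible already satisfied, so traveler's share is 40% × €1,094 = €437.60. Cost to traveler: €437.60. OOP to date €5,142.40.
Claim 3 — €5,259: deductible met; 40% of €5,259 = €2,103.60. That would push OOP to €7,246, over the €6,500 cap, so traveler pays €6,500 − €5,142.40 = €1,357.60.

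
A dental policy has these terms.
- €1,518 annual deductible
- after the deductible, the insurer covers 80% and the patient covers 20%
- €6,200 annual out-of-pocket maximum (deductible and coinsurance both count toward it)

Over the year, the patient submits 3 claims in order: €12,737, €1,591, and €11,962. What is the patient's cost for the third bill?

Bill 1, €12,737: €1,518 to deductible, leaving €11,219; coinsurance €11,219 × 20% = €2,243.80. Cost to patient: €3,761.80. OOP to date €3,761.80.
Bill 2, €1,591: 20% coinsurance on €1,591 = €318.20. Patient owes €318.20 (running OOP €4,080).
Bill 3, €11,962: deductible already satisfied, so patient's share is 20% × €11,962 = €2,392.40. That would push OOP to €6,472.40, over the €6,200 cap, so patient pays €6,200 − €4,080 = €2,120.

€2,120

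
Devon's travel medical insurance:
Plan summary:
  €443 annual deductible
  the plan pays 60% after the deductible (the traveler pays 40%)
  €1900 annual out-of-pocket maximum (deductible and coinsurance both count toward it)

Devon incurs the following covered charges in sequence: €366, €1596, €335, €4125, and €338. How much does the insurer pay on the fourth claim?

Bill 1, €366: fully absorbed by the deductible. Traveler owes €366 (running OOP €366). Plan pays €366 − €366 = €0.
Bill 2, €1596: €77 to deductible, leaving €1519; coinsurance €1519 × 40% = €607.60. Traveler pays €684.60; OOP now €1050.60. Plan pays €1596 − €684.60 = €911.40.
Bill 3, €335: 40% coinsurance on €335 = €134. Traveler pays €134; OOP now €1184.60. Plan pays €335 − €134 = €201.
Bill 4, €4125: 40% coinsurance on €4125 = €1650. Adding that to €1184.60 gives €2834.60, past the €1900 cap; traveler pays only €1900 − €1184.60 = €715.40. Insurer: €4125 − €715.40 = €3409.60.

€3409.60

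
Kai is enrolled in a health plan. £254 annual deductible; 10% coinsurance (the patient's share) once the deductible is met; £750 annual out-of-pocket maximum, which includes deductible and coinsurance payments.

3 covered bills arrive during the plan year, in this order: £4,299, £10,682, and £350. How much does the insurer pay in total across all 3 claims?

£14,581

Claim 1 (£4,299): £254 finishes the deductible; £4,045 goes to coinsurance; patient's 10% is £404.50. Cost to patient: £658.50. OOP to date £658.50. Plan pays £4,299 − £658.50 = £3,640.50.
Claim 2 (£10,682): deductible already satisfied, so patient's share is 10% × £10,682 = £1,068.20. That would push OOP to £1,726.70, over the £750 cap, so patient pays £750 − £658.50 = £91.50. Plan pays £10,682 − £91.50 = £10,590.50.
Claim 3 (£350): deductible already satisfied, so patient's share is 10% × £350 = £35. That would push OOP to £785, over the £750 cap, so patient pays £750 − £750 = £0. Insurer: £350 − £0 = £350.
Insurer total: £3,640.50 + £10,590.50 + £350 = £14,581.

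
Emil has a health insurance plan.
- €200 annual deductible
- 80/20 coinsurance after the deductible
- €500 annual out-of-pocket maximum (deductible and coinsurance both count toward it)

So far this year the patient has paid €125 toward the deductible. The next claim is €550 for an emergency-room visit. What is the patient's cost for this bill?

€170

Remaining deductible: €200 − €125 = €75.
The remaining €475 (= €550 − €75) moves to coinsurance.
Patient's 20% share of €475 is €95.
So the patient owes €75 + €95 = €170 before any cap.
Year-to-date out-of-pocket becomes €125 + €170 = €295, still under the €500 maximum, so no cap applies.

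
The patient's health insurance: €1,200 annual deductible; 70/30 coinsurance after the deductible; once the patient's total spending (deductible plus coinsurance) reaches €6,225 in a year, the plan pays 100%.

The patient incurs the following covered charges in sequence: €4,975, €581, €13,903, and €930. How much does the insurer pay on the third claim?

€10,184.80

Bill 1, €4,975: €1,200 finishes the deductible; €3,775 goes to coinsurance; coinsurance €3,775 × 30% = €1,132.50. Patient pays €2,332.50; OOP now €2,332.50. Insurer: €4,975 − €2,332.50 = €2,642.50.
Bill 2, €581: deductible met; 30% of €581 = €174.30. Patient pays €174.30; OOP now €2,506.80. Plan pays €581 − €174.30 = €406.70.
Bill 3, €13,903: 30% coinsurance on €13,903 = €4,170.90. That would push OOP to €6,677.70, over the €6,225 cap, so patient pays €6,225 − €2,506.80 = €3,718.20. Plan pays €13,903 − €3,718.20 = €10,184.80.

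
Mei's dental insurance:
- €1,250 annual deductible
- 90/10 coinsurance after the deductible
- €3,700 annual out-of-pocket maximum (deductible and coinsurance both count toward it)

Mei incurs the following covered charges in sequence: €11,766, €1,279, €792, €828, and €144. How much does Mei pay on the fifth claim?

€14.40

Claim 1 — €11,766: deductible takes €1,250, €10,516 remains; coinsurance €10,516 × 10% = €1,051.60. Patient pays €2,301.60; OOP now €2,301.60.
Claim 2 — €1,279: 10% coinsurance on €1,279 = €127.90. Patient owes €127.90 (running OOP €2,429.50).
Claim 3 — €792: 10% coinsurance on €792 = €79.20. Patient pays €79.20; OOP now €2,508.70.
Claim 4 — €828: deductible already satisfied, so patient's share is 10% × €828 = €82.80. Patient pays €82.80; OOP now €2,591.50.
Claim 5 — €144: deductible already satisfied, so patient's share is 10% × €144 = €14.40. Patient pays €14.40; OOP now €2,605.90.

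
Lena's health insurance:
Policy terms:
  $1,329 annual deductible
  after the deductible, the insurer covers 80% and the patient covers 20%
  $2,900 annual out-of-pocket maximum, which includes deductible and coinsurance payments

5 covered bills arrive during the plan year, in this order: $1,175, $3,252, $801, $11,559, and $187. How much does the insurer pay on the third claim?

$640.80

Claim 1 — $1,175: fully absorbed by the deductible. Patient pays $1,175; OOP now $1,175. Plan pays $1,175 − $1,175 = $0.
Claim 2 — $3,252: $154 to deductible, leaving $3,098; patient's 20% is $619.60. Cost to patient: $773.60. OOP to date $1,948.60. Plan pays $3,252 − $773.60 = $2,478.40.
Claim 3 — $801: 20% coinsurance on $801 = $160.20. Cost to patient: $160.20. OOP to date $2,108.80. Plan pays $801 − $160.20 = $640.80.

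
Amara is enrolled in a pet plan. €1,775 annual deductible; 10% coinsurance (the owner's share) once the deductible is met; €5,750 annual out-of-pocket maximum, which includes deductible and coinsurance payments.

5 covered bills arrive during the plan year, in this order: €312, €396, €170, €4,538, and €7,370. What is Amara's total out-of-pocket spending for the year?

€2,876.10

Claim 1 (€312): all of it applies to the deductible. Cost to owner: €312. OOP to date €312.
Claim 2 (€396): all of it applies to the deductible. Owner pays €396; OOP now €708.
Claim 3 (€170): entire amount goes to the deductible. Cost to owner: €170. OOP to date €878.
Claim 4 (€4,538): €897 finishes the deductible; €3,641 goes to coinsurance; 10% of €3,641 = €364.10. Owner pays €1,261.10; OOP now €2,139.10.
Claim 5 (€7,370): 10% coinsurance on €7,370 = €737. Owner owes €737 (running OOP €2,876.10).
Summing the owner's payments: €312 + €396 + €170 + €1,261.10 + €737 = €2,876.10.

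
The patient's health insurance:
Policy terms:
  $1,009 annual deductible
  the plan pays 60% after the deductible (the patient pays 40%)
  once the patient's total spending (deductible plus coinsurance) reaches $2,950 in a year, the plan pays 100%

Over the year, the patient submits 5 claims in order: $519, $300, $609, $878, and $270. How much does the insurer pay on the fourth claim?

Claim 1 ($519): fully absorbed by the deductible. Patient pays $519; OOP now $519. Plan pays $519 − $519 = $0.
Claim 2 ($300): entire amount goes to the deductible. Patient owes $300 (running OOP $819). Insurer: $300 − $300 = $0.
Claim 3 ($609): deductible takes $190, $419 remains; patient's 40% is $167.60. Patient owes $357.60 (running OOP $1,176.60). Insurer: $609 − $357.60 = $251.40.
Claim 4 ($878): deductible already satisfied, so patient's share is 40% × $878 = $351.20. Patient owes $351.20 (running OOP $1,527.80). Insurer: $878 − $351.20 = $526.80.

$526.80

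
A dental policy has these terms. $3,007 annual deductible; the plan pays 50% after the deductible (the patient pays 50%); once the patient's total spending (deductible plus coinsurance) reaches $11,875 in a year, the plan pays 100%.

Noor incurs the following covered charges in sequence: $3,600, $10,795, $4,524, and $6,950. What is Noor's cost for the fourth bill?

$912

#1 ($3,600): deductible takes $3,007, $593 remains; coinsurance $593 × 50% = $296.50. Patient owes $3,303.50 (running OOP $3,303.50).
#2 ($10,795): deductible met; 50% of $10,795 = $5,397.50. Patient owes $5,397.50 (running OOP $8,701).
#3 ($4,524): deductible already satisfied, so patient's share is 50% × $4,524 = $2,262. Patient pays $2,262; OOP now $10,963.
#4 ($6,950): deductible met; 50% of $6,950 = $3,475. Adding that to $10,963 gives $14,438, past the $11,875 cap; patient pays only $11,875 − $10,963 = $912.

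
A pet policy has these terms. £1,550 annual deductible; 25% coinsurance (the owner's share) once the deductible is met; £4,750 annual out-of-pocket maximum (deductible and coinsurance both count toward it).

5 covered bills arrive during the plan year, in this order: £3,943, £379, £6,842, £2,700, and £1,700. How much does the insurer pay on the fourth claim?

Bill 1, £3,943: £1,550 to deductible, leaving £2,393; 25% of £2,393 = £598.25. Owner pays £2,148.25; OOP now £2,148.25. Plan pays £3,943 − £2,148.25 = £1,794.75.
Bill 2, £379: deductible already satisfied, so owner's share is 25% × £379 = £94.75. Cost to owner: £94.75. OOP to date £2,243. Insurer: £379 − £94.75 = £284.25.
Bill 3, £6,842: 25% coinsurance on £6,842 = £1,710.50. Owner owes £1,710.50 (running OOP £3,953.50). Insurer: £6,842 − £1,710.50 = £5,131.50.
Bill 4, £2,700: deductible met; 25% of £2,700 = £675. Owner owes £675 (running OOP £4,628.50). Insurer: £2,700 − £675 = £2,025.

£2,025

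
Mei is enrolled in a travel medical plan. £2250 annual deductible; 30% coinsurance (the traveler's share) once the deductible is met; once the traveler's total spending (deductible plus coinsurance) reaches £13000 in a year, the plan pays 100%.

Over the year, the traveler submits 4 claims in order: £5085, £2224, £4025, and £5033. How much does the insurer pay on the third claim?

£2817.50

Claim 1 — £5085: £2250 finishes the deductible; £2835 goes to coinsurance; traveler's 30% is £850.50. Cost to traveler: £3100.50. OOP to date £3100.50. Insurer: £5085 − £3100.50 = £1984.50.
Claim 2 — £2224: deductible already satisfied, so traveler's share is 30% × £2224 = £667.20. Cost to traveler: £667.20. OOP to date £3767.70. Insurer: £2224 − £667.20 = £1556.80.
Claim 3 — £4025: 30% coinsurance on £4025 = £1207.50. Traveler pays £1207.50; OOP now £4975.20. Plan pays £4025 − £1207.50 = £2817.50.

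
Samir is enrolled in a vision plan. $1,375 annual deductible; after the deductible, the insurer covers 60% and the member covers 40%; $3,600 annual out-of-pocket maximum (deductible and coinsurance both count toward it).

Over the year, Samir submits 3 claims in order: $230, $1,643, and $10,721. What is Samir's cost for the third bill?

$2,025.80

#1 ($230): entire amount goes to the deductible. Member pays $230; OOP now $230.
#2 ($1,643): deductible takes $1,145, $498 remains; 40% of $498 = $199.20. Cost to member: $1,344.20. OOP to date $1,574.20.
#3 ($10,721): 40% coinsurance on $10,721 = $4,288.40. OOP would hit $5,862.60 > $3,600, so the cap limits the member to $3,600 − $1,574.20 = $2,025.80.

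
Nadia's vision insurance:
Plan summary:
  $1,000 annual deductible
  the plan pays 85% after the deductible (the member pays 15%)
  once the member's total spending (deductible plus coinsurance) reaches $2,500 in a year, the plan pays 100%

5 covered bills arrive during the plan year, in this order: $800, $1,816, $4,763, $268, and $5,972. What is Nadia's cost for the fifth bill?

#1 ($800): entire amount goes to the deductible. Member pays $800; OOP now $800.
#2 ($1,816): deductible takes $200, $1,616 remains; member's 15% is $242.40. Member owes $442.40 (running OOP $1,242.40).
#3 ($4,763): 15% coinsurance on $4,763 = $714.45. Member owes $714.45 (running OOP $1,956.85).
#4 ($268): deductible already satisfied, so member's share is 15% × $268 = $40.20. Cost to member: $40.20. OOP to date $1,997.05.
#5 ($5,972): deductible already satisfied, so member's share is 15% × $5,972 = $895.80. That would push OOP to $2,892.85, over the $2,500 cap, so member pays $2,500 − $1,997.05 = $502.95.

$502.95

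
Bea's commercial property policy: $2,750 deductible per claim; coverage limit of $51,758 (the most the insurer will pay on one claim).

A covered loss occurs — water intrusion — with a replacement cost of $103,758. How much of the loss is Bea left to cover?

After the deductible, $103,758 − $2,750 = $101,008 remains.
The $51,758 per-incident cap binds; insurer pays $51,758.
The business bears the rest of the original loss: $103,758 − $51,758 = $52,000.

$52,000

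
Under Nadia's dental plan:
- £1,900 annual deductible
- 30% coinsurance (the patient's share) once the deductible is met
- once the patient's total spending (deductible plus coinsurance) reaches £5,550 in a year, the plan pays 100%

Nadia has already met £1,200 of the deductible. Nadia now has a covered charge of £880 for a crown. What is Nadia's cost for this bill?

£754

Remaining deductible: £1,900 − £1,200 = £700.
After the £700 deductible portion, £880 − £700 = £180 is subject to coinsurance.
Patient's 30% share of £180 is £54.
That puts the patient's cost at £700 + £54 = £754 before any cap.
Total out-of-pocket so far would be £1,200 + £754 = £1,954, below the £5,550 cap — no reduction.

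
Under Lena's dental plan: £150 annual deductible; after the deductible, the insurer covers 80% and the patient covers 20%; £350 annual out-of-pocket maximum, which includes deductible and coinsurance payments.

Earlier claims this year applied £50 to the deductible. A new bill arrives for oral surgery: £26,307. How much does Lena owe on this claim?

£300

Remaining deductible: £150 − £50 = £100.
That leaves £26,307 − £100 = £26,207 for coinsurance.
Patient's 20% share of £26,207 is £5,241.40.
So the patient owes £100 + £5,241.40 = £5,341.40 before any cap.
Adding £5,341.40 to the £50 already spent would give £5,391.40, which exceeds the £350 cap; the patient pays just £350 − £50 = £300.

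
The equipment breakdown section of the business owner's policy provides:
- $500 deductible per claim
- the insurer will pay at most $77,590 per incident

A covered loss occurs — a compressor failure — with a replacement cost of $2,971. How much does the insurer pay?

After the deductible, $2,971 − $500 = $2,471 remains.
$2,471 ≤ $77,590, so the limit doesn't bind; insurer pays $2,471.

$2,471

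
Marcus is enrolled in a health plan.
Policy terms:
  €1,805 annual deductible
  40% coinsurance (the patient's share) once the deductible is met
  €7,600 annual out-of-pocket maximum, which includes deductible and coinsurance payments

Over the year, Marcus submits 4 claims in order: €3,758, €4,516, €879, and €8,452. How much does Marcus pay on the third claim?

Claim 1 (€3,758): €1,805 finishes the deductible; €1,953 goes to coinsurance; 40% of €1,953 = €781.20. Patient owes €2,586.20 (running OOP €2,586.20).
Claim 2 (€4,516): 40% coinsurance on €4,516 = €1,806.40. Cost to patient: €1,806.40. OOP to date €4,392.60.
Claim 3 (€879): deductible already satisfied, so patient's share is 40% × €879 = €351.60. Cost to patient: €351.60. OOP to date €4,744.20.

€351.60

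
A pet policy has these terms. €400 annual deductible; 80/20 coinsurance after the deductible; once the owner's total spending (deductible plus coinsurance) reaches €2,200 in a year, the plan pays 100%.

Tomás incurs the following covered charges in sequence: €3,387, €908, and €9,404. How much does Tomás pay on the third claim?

€1,021

Claim 1 — €3,387: €400 to deductible, leaving €2,987; owner's 20% is €597.40. Cost to owner: €997.40. OOP to date €997.40.
Claim 2 — €908: deductible already satisfied, so owner's share is 20% × €908 = €181.60. Owner pays €181.60; OOP now €1,179.
Claim 3 — €9,404: 20% coinsurance on €9,404 = €1,880.80. Adding that to €1,179 gives €3,059.80, past the €2,200 cap; owner pays only €2,200 − €1,179 = €1,021.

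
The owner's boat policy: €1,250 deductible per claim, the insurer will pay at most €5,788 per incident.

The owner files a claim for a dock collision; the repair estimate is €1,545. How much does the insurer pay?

€295

Subtract the deductible: €1,545 − €1,250 = €295.
That's under the €5,788 cap, so the insurer reimburses the full €295.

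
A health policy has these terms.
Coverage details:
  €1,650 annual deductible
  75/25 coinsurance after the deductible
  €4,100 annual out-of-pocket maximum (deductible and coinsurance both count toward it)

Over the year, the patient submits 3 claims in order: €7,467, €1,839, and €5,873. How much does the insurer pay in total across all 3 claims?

Bill 1, €7,467: deductible takes €1,650, €5,817 remains; 25% of €5,817 = €1,454.25. Patient owes €3,104.25 (running OOP €3,104.25). Plan pays €7,467 − €3,104.25 = €4,362.75.
Bill 2, €1,839: deductible met; 25% of €1,839 = €459.75. Patient pays €459.75; OOP now €3,564. Insurer: €1,839 − €459.75 = €1,379.25.
Bill 3, €5,873: 25% coinsurance on €5,873 = €1,468.25. Adding that to €3,564 gives €5,032.25, past the €4,100 cap; patient pays only €4,100 − €3,564 = €536. Plan pays €5,873 − €536 = €5,337.
Insurer total: €4,362.75 + €1,379.25 + €5,337 = €11,079.

€11,079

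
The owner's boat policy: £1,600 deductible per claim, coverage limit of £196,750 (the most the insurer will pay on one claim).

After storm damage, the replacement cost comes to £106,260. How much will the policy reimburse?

£104,660

Less the £1,600 deductible: £106,260 − £1,600 = £104,660.
£104,660 is within the £196,750 limit, so the insurer pays £104,660.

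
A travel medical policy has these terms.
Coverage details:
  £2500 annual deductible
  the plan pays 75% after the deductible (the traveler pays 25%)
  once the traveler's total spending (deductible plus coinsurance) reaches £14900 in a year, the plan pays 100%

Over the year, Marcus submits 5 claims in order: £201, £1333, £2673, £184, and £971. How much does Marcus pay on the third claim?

Claim 1 — £201: entire amount goes to the deductible. Traveler owes £201 (running OOP £201).
Claim 2 — £1333: fully absorbed by the deductible. Traveler pays £1333; OOP now £1534.
Claim 3 — £2673: deductible takes £966, £1707 remains; coinsurance £1707 × 25% = £426.75. Traveler pays £1392.75; OOP now £2926.75.

£1392.75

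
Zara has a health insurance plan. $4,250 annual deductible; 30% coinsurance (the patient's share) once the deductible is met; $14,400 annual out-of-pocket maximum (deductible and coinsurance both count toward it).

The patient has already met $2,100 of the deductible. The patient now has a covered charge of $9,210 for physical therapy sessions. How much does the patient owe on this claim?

Remaining deductible: $4,250 − $2,100 = $2,150.
That leaves $9,210 − $2,150 = $7,060 for coinsurance.
Coinsurance: $7,060 × 30% = $2,118.
Patient responsibility before any cap: $2,150 + $2,118 = $4,268.
Cumulative spending $2,100 + $4,268 = $6,368 stays under the $14,400 maximum.

$4,268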